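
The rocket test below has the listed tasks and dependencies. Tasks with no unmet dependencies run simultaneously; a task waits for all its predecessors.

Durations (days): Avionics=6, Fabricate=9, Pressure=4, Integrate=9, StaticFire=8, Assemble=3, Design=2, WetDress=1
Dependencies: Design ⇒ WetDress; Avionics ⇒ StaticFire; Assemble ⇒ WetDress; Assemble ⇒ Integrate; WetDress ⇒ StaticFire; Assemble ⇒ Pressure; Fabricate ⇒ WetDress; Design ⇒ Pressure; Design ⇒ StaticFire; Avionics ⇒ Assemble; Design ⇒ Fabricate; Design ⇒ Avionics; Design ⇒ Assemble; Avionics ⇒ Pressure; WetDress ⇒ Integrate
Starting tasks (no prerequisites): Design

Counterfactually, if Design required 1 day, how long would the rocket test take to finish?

20

The binding path is Design→Fabricate→WetDress→Integrate = 2+9+1+9 = 21; finish at 21 days.
Since Design is critical, the -1 change carries straight to that chain (now 20 days).
That remains the longest chain; total 20 days.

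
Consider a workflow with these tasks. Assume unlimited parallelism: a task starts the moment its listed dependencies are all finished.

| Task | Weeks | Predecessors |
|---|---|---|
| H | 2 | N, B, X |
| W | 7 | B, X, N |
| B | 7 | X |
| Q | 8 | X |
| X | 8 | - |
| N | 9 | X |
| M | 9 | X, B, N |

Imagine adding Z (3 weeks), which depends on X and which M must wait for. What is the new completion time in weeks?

Originally the project takes 26 weeks.
With Z inserted, M now waits for max(X, B, N, Z).
New critical path: X→N→M = 8+9+9 = 26 ⇒ 26 weeks.

26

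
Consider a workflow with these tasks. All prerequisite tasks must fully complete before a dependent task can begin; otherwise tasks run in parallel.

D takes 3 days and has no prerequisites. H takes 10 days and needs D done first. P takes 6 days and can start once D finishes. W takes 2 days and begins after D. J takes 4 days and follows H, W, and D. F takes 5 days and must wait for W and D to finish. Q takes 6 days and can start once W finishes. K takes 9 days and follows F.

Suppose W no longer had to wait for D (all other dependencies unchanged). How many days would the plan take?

17

Original critical path: D→W→F→K = 3+2+5+9 = 19 ⇒ 19 days.
Without D→W, W's earliest start moves from 3 to 0.
New critical path: D→H→J = 3+10+4 = 17 ⇒ 17 days.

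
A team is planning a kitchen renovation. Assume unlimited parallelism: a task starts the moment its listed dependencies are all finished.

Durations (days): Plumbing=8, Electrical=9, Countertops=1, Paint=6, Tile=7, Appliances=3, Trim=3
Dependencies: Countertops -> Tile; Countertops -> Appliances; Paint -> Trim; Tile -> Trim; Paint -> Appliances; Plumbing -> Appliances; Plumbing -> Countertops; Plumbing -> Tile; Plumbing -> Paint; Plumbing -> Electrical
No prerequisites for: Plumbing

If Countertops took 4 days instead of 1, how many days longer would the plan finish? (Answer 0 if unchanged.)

3

The binding path is Plumbing→Countertops→Tile→Trim = 8+1+7+3 = 19; finish at 19 days.
Countertops is on the critical path; changing it to 4 makes that path 22 days.
No other chain overtakes it, so the finish is 22 days.
Change in finish: 22 − 19 = +3 days.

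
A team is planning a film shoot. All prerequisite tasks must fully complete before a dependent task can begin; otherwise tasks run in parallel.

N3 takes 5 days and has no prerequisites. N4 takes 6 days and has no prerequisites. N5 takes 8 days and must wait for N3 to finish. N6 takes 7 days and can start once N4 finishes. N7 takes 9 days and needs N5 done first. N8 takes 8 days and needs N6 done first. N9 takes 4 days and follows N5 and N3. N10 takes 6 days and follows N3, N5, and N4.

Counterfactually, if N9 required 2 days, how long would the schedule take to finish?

22

The binding path is N3→N5→N7 = 5+8+9 = 22; finish at 22 days.
N9 has 5 days of float (longest path through it is 17).
That remains the longest chain; total 22 days.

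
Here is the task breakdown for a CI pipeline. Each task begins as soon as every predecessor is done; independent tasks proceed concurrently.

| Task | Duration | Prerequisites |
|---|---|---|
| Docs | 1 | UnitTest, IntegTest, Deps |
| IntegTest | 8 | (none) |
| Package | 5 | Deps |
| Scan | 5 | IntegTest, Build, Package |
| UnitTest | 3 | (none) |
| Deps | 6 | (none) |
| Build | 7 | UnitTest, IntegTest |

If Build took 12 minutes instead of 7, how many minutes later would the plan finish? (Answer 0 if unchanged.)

5

Baseline: IntegTest→Build→Scan = 8+7+5 = 20 → 20 minutes.
Build lies on that path, so at 12 minutes the path becomes 25 minutes.
That remains the longest chain; total 25 minutes.
Change in finish: 25 − 20 = +5 minutes.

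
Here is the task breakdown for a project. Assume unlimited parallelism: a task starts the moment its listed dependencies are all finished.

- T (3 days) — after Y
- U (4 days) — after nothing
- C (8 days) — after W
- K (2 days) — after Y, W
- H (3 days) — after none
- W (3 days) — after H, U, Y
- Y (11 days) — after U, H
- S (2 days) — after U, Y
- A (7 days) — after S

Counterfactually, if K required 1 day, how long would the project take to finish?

The binding path is U→Y→W→C = 4+11+3+8 = 26; finish at 26 days.
K is off the critical path — its longest chain is 20 days, giving 6 of slack.
No other chain overtakes it, so the finish is 26 days.

26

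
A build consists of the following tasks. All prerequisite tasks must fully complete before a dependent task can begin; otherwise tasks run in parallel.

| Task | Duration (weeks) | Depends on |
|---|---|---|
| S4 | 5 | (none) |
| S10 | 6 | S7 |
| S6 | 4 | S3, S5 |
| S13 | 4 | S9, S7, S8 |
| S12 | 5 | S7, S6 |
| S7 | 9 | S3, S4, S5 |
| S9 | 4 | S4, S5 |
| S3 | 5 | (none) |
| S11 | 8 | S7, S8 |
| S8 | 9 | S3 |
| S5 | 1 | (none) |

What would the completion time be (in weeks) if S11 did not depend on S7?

22

With the dependency in place, S3→S7→S11 = 5+9+8 = 22 sets the finish at 22 weeks.
Dropping S7→S11 doesn't change S11's earliest start (14); another predecessor still binds.
After: S3→S8→S11 = 5+9+8 = 22 → 22 weeks.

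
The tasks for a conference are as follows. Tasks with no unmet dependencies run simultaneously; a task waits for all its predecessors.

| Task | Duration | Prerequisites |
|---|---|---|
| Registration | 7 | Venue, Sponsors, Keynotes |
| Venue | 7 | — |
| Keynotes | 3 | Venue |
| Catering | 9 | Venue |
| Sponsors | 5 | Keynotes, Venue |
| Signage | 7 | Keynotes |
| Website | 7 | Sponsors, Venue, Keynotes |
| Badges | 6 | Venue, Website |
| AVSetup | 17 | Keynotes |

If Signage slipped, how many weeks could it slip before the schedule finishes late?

The longest chain is Venue→Keynotes→Sponsors→Website→Badges = 7+3+5+7+6 = 28; overall finish 28 weeks.
Signage finishes as early as 17 and must finish by 28.
Float = 28 − 17 = 11.

11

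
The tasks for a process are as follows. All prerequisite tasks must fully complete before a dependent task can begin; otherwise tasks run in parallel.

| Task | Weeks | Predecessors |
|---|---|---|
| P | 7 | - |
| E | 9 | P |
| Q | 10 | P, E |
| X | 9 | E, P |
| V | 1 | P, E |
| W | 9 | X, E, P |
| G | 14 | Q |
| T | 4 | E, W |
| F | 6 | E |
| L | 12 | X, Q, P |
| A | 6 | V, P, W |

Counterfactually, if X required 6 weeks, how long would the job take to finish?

The binding path is P→E→X→W→A = 7+9+9+9+6 = 40; finish at 40 weeks.
X is on the critical path; changing it to 6 makes that path 37 weeks.
New critical path: P→E→Q→G = 7+9+10+14 = 40 ⇒ 40 weeks.

40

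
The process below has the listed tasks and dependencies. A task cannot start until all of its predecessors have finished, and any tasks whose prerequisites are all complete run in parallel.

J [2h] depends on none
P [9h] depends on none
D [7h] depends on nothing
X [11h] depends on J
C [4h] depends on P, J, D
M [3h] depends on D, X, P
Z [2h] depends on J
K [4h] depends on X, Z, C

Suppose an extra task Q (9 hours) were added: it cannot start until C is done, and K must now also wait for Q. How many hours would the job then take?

Originally the job takes 17 hours.
With Q inserted, K now waits for max(X, Z, C, Q).
New critical path: P→C→Q→K = 9+4+9+4 = 26 ⇒ 26 hours.

26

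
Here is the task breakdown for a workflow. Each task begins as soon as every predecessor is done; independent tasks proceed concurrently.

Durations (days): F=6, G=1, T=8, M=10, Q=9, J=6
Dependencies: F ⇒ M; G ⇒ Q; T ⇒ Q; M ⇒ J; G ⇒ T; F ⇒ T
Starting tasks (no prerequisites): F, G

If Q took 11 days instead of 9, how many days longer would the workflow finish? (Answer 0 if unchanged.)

2

Baseline: F→T→Q = 6+8+9 = 23 → 23 days.
Q is on the critical path; changing it to 11 makes that path 25 days.
That remains the longest chain; total 25 days.
Change in finish: 25 − 23 = +2 days.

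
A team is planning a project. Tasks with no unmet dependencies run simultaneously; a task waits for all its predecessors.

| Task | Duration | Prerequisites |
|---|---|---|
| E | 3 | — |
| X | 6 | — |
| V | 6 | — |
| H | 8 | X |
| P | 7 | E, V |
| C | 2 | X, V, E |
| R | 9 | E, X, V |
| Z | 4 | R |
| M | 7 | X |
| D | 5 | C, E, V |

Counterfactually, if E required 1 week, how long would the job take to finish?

19

Baseline: X→R→Z = 6+9+4 = 19 → 19 weeks.
E is off the critical path — its longest chain is 16 weeks, giving 3 of slack.
The critical path is still X→R→Z; finish is now 19 weeks.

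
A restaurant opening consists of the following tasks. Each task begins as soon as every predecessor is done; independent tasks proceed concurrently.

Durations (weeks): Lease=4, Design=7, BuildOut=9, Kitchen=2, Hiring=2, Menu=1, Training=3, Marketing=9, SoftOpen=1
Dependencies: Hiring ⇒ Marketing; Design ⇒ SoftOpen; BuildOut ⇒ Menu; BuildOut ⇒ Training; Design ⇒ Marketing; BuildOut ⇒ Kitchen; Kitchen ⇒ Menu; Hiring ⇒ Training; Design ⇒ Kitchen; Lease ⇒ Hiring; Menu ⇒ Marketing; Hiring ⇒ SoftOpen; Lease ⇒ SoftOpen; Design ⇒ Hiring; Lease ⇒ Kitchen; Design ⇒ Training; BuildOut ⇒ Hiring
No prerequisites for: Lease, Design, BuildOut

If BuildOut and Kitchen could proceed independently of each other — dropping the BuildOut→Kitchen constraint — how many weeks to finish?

Original critical path: BuildOut→Kitchen→Menu→Marketing = 9+2+1+9 = 21 ⇒ 21 weeks.
Without BuildOut→Kitchen, Kitchen's earliest start moves from 9 to 7.
New critical path: BuildOut→Hiring→Marketing = 9+2+9 = 20 ⇒ 20 weeks.

20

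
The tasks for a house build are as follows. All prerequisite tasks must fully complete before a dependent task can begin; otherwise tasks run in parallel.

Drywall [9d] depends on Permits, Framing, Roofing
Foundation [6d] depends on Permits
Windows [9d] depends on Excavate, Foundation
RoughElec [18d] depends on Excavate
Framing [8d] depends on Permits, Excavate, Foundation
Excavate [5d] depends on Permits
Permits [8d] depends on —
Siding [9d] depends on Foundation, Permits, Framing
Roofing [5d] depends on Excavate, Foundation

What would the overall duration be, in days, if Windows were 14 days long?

31

As given, the longest chain is Permits→Excavate→RoughElec = 8+5+18 = 31, so the finish is 31 days.
The longest path through Windows is only 23 days, so Windows has float 8.
That remains the longest chain; total 31 days.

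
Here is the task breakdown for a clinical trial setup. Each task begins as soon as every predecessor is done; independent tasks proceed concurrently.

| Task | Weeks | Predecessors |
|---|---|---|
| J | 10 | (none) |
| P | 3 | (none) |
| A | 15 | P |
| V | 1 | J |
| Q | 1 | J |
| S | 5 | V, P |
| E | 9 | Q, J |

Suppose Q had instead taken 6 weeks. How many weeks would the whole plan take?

Critical path before the change: J→Q→E = 10+1+9 = 20 giving 20 weeks.
Since Q is critical, the +5 change carries straight to that chain (now 25 weeks).
That remains the longest chain; total 25 weeks.

25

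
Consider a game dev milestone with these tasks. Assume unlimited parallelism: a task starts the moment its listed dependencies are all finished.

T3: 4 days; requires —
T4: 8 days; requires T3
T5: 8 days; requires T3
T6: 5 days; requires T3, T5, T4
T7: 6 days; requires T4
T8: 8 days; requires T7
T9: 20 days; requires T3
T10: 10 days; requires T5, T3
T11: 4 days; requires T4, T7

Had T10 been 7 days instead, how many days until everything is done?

As given, the longest chain is T3→T4→T7→T8 = 4+8+6+8 = 26, so the finish is 26 days.
T10 is off the critical path — its longest chain is 22 days, giving 4 of slack.
That remains the longest chain; total 26 days.

26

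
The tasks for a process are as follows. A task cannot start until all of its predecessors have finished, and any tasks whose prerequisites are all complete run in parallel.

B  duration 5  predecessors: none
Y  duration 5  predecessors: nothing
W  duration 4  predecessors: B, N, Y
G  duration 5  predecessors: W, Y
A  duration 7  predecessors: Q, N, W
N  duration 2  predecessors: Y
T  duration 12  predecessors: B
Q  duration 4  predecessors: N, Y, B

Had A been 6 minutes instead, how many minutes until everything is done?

17

Baseline: Y→N→Q→A = 5+2+4+7 = 18 → 18 minutes.
A is on the critical path; changing it to 6 makes that path 17 minutes.
Now B→T = 5+12 = 17 is longest, so the finish becomes 17 minutes.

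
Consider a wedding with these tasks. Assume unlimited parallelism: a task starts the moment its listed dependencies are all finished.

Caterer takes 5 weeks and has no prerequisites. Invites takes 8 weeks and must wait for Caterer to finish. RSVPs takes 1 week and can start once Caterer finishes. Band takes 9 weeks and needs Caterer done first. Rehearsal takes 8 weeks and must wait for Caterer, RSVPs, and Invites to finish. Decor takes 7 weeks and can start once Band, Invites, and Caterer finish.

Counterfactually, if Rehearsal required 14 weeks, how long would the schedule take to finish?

Actual critical path: Caterer→Invites→Rehearsal = 5+8+8 = 21 ⇒ 21 weeks.
Rehearsal lies on that path, so at 14 weeks the path becomes 27 weeks.
That remains the longest chain; total 27 weeks.

27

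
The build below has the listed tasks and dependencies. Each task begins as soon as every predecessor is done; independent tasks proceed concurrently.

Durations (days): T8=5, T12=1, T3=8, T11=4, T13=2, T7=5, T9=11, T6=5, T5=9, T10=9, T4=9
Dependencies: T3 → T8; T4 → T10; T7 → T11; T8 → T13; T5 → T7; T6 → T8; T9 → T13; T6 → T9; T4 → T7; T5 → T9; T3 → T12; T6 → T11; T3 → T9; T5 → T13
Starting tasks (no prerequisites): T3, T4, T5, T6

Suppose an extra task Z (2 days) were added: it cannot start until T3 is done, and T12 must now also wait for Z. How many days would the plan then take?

22

Originally the plan takes 22 days.
With Z inserted, T12 now waits for max(T3, Z).
New critical path: T5→T9→T13 = 9+11+2 = 22 ⇒ 22 days.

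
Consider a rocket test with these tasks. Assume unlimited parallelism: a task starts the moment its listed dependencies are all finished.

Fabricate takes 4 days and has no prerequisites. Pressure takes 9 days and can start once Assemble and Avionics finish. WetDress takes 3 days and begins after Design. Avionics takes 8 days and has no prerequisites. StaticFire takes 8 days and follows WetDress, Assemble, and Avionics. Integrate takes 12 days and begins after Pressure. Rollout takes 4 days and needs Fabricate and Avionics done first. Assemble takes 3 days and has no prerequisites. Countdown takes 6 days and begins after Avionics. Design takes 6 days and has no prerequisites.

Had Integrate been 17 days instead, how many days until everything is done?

34

Baseline: Avionics→Pressure→Integrate = 8+9+12 = 29 → 29 days.
Since Integrate is critical, the +5 change carries straight to that chain (now 34 days).
No other chain overtakes it, so the finish is 34 days.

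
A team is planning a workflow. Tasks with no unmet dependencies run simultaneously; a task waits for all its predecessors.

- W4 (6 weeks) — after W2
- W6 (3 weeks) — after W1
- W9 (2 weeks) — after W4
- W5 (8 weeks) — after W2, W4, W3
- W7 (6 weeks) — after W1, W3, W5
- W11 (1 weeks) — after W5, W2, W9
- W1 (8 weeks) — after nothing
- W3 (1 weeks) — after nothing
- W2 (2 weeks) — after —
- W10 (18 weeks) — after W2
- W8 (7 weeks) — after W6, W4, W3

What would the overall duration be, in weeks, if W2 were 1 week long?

21

As given, the longest chain is W2→W4→W5→W7 = 2+6+8+6 = 22, so the finish is 22 weeks.
Since W2 is critical, the -1 change carries straight to that chain (now 21 weeks).
No other chain overtakes it, so the finish is 21 weeks.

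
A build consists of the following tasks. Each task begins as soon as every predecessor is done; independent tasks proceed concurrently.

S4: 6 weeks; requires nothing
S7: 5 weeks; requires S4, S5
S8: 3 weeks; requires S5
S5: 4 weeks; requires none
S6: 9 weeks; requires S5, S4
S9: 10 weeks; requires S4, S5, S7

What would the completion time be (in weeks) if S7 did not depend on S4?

19

Before: longest chain S4→S7→S9 = 6+5+10 = 21, finish 21.
Without S4→S7, S7's earliest start moves from 6 to 4.
The longest chain is now S5→S7→S9 = 4+5+10 = 19, so the plan takes 19 weeks.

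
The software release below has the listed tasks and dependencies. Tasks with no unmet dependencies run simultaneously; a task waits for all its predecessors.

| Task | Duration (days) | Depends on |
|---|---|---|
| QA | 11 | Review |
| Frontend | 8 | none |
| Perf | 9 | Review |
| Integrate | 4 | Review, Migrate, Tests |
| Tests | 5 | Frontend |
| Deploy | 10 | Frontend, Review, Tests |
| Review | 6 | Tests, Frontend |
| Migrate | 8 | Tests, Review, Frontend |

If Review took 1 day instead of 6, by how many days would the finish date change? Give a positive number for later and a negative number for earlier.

-5

Actual critical path: Frontend→Tests→Review→Migrate→Integrate = 8+5+6+8+4 = 31 ⇒ 31 days.
Review is on the critical path; changing it to 1 makes that path 26 days.
The critical path is still Frontend→Tests→Review→Migrate→Integrate; finish is now 26 days.
Change in finish: 26 − 31 = -5 days.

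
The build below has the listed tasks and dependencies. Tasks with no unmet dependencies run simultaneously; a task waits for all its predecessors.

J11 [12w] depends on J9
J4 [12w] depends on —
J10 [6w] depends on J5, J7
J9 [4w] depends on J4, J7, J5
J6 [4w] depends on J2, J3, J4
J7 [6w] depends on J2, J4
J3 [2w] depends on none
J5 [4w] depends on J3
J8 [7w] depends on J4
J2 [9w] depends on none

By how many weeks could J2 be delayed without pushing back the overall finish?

The longest chain is J4→J7→J9→J11 = 12+6+4+12 = 34; overall finish 34 weeks.
Longest path through J2: 31 weeks (earliest finish 9, latest finish 12).
So J2 can slip 12 − 9 = 3 weeks.

3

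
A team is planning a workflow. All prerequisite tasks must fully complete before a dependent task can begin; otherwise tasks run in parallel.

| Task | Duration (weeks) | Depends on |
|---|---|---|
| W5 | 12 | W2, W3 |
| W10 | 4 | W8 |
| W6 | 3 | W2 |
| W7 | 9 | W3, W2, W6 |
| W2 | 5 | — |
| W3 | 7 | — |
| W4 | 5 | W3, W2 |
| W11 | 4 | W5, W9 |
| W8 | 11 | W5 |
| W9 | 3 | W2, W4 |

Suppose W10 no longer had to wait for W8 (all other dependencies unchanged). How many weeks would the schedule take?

Original critical path: W3→W5→W8→W10 = 7+12+11+4 = 34 ⇒ 34 weeks.
Without W8→W10, W10's earliest start moves from 30 to 0.
The longest chain is now W3→W5→W8 = 7+12+11 = 30, so the schedule takes 30 weeks.

30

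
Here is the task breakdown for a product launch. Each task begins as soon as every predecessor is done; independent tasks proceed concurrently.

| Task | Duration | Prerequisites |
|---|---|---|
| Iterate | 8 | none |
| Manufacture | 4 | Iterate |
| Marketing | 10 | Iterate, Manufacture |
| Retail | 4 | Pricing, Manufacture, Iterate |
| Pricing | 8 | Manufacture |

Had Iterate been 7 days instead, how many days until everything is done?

Critical path before the change: Iterate→Manufacture→Pricing→Retail = 8+4+8+4 = 24 giving 24 days.
Iterate is on the critical path; changing it to 7 makes that path 23 days.
No other chain overtakes it, so the finish is 23 days.

23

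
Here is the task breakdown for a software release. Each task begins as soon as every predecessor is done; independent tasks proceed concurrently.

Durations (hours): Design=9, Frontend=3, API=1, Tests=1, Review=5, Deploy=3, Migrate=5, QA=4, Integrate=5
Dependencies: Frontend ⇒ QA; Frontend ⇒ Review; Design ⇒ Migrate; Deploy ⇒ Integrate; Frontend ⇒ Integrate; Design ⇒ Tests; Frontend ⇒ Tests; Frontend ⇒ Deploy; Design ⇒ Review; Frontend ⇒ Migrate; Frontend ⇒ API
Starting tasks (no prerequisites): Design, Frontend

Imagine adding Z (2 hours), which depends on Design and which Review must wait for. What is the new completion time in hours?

16

Originally the project takes 14 hours.
With Z inserted, Review now waits for max(Frontend, Design, Z).
New critical path: Design→Z→Review = 9+2+5 = 16 ⇒ 16 hours.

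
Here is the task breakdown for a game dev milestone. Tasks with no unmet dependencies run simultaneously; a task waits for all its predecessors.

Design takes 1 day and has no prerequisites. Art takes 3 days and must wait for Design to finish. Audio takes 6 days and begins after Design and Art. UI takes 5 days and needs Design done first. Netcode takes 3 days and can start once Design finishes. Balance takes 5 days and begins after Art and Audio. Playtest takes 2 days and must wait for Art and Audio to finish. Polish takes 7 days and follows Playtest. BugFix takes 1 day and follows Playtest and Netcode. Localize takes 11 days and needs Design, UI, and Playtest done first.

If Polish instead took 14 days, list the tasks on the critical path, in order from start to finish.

Design, Art, Audio, Playtest, Polish

As given, the longest chain is Design→Art→Audio→Playtest→Localize = 1+3+6+2+11 = 23, so the finish is 23 days.
Polish is off the critical path — its longest chain is 19 days, giving 4 of slack.
Now Design→Art→Audio→Playtest→Polish = 1+3+6+2+14 = 26 is longest, so the finish becomes 26 days.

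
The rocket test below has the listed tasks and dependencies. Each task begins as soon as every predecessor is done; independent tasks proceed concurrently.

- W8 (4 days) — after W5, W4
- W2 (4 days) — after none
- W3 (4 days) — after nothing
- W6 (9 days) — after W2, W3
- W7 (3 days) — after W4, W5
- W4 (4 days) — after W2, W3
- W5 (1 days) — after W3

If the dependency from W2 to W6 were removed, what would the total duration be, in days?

Original critical path: W2→W6 = 4+9 = 13 ⇒ 13 days.
Dropping W2→W6 doesn't change W6's earliest start (4); another predecessor still binds.
After: W3→W6 = 4+9 = 13 → 13 days.

13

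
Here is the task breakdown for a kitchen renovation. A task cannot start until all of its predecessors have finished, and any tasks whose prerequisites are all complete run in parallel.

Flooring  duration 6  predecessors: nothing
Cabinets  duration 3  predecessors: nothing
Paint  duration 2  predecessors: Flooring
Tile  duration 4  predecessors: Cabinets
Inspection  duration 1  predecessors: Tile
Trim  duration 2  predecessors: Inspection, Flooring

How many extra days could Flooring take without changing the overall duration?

Cabinets→Tile→Inspection→Trim = 3+4+1+2 = 10 sets the makespan at 10 days.
Longest path through Flooring: 8 days (earliest finish 6, latest finish 8).
So Flooring can slip 8 − 6 = 2 days.

2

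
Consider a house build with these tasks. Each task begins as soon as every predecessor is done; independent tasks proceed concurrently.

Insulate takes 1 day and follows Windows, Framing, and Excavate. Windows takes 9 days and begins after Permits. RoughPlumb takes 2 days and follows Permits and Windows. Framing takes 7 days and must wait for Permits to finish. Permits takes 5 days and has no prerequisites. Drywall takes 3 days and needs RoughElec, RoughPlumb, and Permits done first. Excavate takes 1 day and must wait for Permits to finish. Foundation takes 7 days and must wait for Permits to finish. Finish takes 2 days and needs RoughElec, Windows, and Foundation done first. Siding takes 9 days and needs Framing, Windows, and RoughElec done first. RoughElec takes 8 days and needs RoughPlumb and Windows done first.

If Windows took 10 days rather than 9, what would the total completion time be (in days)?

34

The binding path is Permits→Windows→RoughPlumb→RoughElec→Siding = 5+9+2+8+9 = 33; finish at 33 days.
Windows is on the critical path; changing it to 10 makes that path 34 days.
The critical path is still Permits→Windows→RoughPlumb→RoughElec→Siding; finish is now 34 days.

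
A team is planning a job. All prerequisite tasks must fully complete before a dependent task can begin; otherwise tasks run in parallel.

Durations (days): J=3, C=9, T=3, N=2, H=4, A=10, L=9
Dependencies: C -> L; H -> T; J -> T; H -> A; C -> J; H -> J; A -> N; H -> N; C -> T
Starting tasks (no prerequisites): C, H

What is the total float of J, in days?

The longest chain is C→L = 9+9 = 18; overall finish 18 days.
Longest path through J: 15 days (earliest finish 12, latest finish 15).
Slack of J = 12 − 9 = 3 days.

3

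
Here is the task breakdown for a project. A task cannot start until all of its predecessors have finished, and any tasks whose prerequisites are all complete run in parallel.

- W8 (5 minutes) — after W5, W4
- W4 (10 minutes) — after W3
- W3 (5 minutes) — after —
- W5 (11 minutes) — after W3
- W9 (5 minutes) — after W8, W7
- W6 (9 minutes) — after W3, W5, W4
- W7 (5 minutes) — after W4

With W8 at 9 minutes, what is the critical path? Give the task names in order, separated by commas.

W3, W5, W8, W9

The binding path is W3→W5→W8→W9 = 5+11+5+5 = 26; finish at 26 minutes.
W8 lies on that path, so at 9 minutes the path becomes 30 minutes.
No other chain overtakes it, so the finish is 30 minutes.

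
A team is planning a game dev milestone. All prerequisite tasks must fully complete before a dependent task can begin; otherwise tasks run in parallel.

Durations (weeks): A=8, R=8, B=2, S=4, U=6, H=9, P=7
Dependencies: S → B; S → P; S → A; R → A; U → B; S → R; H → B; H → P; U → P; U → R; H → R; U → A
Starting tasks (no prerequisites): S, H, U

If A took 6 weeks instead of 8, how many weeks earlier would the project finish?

2

Critical path before the change: H→R→A = 9+8+8 = 25 giving 25 weeks.
A is on the critical path; changing it to 6 makes that path 23 weeks.
The critical path is still H→R→A; finish is now 23 weeks.
Change in finish: 23 − 25 = -2 weeks.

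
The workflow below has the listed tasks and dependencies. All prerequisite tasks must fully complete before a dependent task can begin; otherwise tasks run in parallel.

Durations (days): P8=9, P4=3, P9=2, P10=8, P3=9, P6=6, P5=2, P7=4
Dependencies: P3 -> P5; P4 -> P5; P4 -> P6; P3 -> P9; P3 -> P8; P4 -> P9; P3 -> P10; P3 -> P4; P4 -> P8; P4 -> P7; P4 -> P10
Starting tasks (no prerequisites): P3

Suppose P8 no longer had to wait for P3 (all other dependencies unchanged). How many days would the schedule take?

Before: longest chain P3→P4→P8 = 9+3+9 = 21, finish 21.
Dropping P3→P8 doesn't change P8's earliest start (12); another predecessor still binds.
New critical path: P3→P4→P8 = 9+3+9 = 21 ⇒ 21 days.

21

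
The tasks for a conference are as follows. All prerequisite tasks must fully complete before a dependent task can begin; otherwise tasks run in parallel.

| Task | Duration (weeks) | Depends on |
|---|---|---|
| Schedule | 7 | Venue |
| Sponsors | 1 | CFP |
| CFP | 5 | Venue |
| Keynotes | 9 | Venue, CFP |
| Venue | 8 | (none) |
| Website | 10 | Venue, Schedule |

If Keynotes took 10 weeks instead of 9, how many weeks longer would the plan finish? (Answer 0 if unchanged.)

Critical path before the change: Venue→Schedule→Website = 8+7+10 = 25 giving 25 weeks.
Keynotes has 3 weeks of float (longest path through it is 22).
No other chain overtakes it, so the finish is 25 weeks.
Change in finish: 25 − 25 = +0 weeks.

0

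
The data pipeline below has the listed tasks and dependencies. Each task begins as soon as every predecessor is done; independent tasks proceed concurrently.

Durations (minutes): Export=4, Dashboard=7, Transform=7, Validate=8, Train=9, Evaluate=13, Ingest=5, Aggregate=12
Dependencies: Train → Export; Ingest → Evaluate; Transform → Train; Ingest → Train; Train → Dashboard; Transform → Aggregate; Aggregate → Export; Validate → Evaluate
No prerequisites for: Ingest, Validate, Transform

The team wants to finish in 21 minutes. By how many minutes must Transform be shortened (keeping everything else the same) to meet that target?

2

Current finish: 23 minutes; target: 21.
Transform is on every critical path, so each minute cut from Transform cuts the finish by one (this holds down to a finish of 21).
Need 23 − 21 = 2 minutes off Transform → Transform becomes 5 minutes, finish becomes 21.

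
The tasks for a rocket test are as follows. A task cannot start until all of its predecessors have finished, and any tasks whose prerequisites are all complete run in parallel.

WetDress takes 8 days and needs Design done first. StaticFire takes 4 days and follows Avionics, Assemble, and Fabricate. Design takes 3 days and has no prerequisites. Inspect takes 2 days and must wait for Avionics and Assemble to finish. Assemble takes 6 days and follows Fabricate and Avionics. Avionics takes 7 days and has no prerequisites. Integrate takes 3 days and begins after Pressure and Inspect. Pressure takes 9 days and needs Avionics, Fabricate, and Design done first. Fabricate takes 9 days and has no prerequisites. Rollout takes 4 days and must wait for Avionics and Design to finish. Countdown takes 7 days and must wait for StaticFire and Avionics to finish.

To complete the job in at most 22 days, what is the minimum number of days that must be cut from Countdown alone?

Current finish: 26 days; target: 22.
Countdown is on every critical path, so each day cut from Countdown cuts the finish by one (this holds down to a finish of 21).
Need 26 − 22 = 4 days off Countdown → Countdown becomes 3 days, finish becomes 22.

4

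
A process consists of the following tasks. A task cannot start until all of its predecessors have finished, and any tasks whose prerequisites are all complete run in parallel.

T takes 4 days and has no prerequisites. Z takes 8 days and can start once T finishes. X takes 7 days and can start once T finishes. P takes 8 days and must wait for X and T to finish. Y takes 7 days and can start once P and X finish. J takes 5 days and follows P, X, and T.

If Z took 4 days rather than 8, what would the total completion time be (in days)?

26

Critical path before the change: T→X→P→Y = 4+7+8+7 = 26 giving 26 days.
Z has 14 days of float (longest path through it is 12).
The critical path is still T→X→P→Y; finish is now 26 days.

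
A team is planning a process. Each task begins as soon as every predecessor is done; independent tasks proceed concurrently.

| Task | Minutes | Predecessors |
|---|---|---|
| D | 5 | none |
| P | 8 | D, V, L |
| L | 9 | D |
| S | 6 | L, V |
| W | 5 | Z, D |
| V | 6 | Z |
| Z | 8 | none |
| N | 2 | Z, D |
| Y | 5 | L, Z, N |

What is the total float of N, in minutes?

7

Critical path: D→L→P = 5+9+8 = 22, so the finish is 22 minutes.
Longest path through N: 15 minutes (earliest finish 10, latest finish 17).
Slack of N = 15 − 8 = 7 minutes.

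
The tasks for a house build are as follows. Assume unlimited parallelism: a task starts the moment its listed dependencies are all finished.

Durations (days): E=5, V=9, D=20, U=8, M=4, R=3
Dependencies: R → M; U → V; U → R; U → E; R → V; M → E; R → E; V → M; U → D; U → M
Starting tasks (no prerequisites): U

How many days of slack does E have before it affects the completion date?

The longest chain is U→R→V→M→E = 8+3+9+4+5 = 29; overall finish 29 days.
E finishes as early as 29 and must finish by 29.
So E can slip 29 − 29 = 0 days.

0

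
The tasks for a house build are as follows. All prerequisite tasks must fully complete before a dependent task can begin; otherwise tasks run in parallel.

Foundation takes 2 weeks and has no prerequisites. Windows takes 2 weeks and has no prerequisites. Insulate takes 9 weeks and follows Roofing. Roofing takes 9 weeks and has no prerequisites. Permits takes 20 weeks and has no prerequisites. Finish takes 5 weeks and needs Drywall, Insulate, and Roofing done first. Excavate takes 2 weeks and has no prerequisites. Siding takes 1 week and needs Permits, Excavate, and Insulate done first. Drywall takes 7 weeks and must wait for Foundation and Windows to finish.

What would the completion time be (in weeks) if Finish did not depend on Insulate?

With the dependency in place, Roofing→Insulate→Finish = 9+9+5 = 23 sets the finish at 23 weeks.
Without Insulate→Finish, Finish's earliest start moves from 18 to 9.
New critical path: Permits→Siding = 20+1 = 21 ⇒ 21 weeks.

21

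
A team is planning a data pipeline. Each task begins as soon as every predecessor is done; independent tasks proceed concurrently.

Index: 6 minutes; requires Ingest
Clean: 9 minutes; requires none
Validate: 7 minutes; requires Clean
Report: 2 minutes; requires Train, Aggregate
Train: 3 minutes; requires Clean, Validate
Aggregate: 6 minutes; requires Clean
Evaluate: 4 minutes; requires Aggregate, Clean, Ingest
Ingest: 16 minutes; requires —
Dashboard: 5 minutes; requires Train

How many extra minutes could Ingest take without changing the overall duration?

2

The longest chain is Clean→Validate→Train→Dashboard = 9+7+3+5 = 24; overall finish 24 minutes.
The longest chain containing Ingest totals 22 minutes.
Float = 24 − 22 = 2.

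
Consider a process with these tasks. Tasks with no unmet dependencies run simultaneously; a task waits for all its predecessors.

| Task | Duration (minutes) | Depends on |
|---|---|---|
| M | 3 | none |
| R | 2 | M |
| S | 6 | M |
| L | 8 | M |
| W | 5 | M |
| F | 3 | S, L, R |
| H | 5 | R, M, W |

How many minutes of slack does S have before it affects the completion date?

2

Critical path: M→L→F = 3+8+3 = 14, so the finish is 14 minutes.
The longest chain containing S totals 12 minutes.
Float = 14 − 12 = 2.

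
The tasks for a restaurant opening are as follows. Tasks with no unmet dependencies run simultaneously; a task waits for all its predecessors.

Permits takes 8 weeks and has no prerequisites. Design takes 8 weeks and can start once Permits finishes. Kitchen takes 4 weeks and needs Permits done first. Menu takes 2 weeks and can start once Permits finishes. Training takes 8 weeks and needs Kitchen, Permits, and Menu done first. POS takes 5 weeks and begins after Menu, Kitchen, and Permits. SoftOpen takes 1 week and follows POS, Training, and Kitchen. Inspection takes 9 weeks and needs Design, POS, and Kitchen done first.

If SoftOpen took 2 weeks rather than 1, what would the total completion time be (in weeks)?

26

Critical path before the change: Permits→Kitchen→POS→Inspection = 8+4+5+9 = 26 giving 26 weeks.
SoftOpen has 5 weeks of float (longest path through it is 21).
No other chain overtakes it, so the finish is 26 weeks.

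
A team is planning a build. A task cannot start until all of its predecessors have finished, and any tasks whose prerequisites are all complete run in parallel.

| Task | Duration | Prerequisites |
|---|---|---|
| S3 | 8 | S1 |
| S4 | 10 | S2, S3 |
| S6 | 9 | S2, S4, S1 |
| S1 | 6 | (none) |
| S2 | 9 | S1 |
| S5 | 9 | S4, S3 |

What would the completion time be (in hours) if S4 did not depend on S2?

33

With the dependency in place, S1→S2→S4→S5 = 6+9+10+9 = 34 sets the finish at 34 hours.
Without S2→S4, S4's earliest start moves from 15 to 14.
The longest chain is now S1→S3→S4→S5 = 6+8+10+9 = 33, so the plan takes 33 hours.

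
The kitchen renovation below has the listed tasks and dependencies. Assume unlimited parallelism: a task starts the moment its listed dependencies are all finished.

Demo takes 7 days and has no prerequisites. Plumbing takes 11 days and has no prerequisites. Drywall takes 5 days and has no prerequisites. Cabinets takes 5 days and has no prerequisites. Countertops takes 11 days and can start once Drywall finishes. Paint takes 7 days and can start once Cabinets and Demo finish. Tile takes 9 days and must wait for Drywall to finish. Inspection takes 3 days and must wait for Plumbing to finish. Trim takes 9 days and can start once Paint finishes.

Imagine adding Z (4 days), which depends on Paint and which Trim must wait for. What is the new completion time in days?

Originally the job takes 23 days.
With Z inserted, Trim now waits for max(Paint, Z).
New critical path: Demo→Paint→Z→Trim = 7+7+4+9 = 27 ⇒ 27 days.

27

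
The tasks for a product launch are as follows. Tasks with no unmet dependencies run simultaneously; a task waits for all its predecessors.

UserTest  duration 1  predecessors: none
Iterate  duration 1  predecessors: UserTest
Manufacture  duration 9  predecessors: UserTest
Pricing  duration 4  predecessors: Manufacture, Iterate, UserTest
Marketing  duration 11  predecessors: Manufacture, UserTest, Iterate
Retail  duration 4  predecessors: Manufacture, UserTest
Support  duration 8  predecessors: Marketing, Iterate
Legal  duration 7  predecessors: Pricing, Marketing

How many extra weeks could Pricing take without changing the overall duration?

8

UserTest→Manufacture→Marketing→Support = 1+9+11+8 = 29 sets the makespan at 29 weeks.
Pricing finishes as early as 14 and must finish by 22.
Float = 29 − 21 = 8.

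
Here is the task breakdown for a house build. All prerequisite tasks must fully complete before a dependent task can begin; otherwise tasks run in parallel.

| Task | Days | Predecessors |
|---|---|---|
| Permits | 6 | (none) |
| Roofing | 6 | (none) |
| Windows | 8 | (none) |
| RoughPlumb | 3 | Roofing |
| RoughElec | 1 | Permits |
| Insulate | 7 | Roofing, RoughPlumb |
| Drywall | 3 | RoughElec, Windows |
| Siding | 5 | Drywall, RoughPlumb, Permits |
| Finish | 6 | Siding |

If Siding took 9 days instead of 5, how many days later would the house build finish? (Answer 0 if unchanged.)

4

The binding path is Windows→Drywall→Siding→Finish = 8+3+5+6 = 22; finish at 22 days.
Siding lies on that path, so at 9 days the path becomes 26 days.
No other chain overtakes it, so the finish is 26 days.
Change in finish: 26 − 22 = +4 days.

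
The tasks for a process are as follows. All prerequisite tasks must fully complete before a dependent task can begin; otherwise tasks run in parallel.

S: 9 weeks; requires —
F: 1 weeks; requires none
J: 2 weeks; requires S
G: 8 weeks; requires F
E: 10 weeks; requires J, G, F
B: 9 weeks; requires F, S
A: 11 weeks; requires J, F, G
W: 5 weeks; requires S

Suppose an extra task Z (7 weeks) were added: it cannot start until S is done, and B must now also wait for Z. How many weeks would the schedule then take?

25

Originally the schedule takes 22 weeks.
With Z inserted, B now waits for max(F, S, Z).
New critical path: S→Z→B = 9+7+9 = 25 ⇒ 25 weeks.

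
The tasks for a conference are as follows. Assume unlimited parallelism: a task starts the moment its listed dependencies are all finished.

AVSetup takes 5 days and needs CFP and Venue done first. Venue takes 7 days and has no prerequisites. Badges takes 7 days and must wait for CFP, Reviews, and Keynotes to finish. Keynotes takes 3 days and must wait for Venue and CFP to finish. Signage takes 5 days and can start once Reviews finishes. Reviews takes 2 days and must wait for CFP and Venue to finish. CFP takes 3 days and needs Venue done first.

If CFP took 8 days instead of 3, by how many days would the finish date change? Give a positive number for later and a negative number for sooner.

Critical path before the change: Venue→CFP→Keynotes→Badges = 7+3+3+7 = 20 giving 20 days.
CFP lies on that path, so at 8 days the path becomes 25 days.
That remains the longest chain; total 25 days.
Change in finish: 25 − 20 = +5 days.

5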